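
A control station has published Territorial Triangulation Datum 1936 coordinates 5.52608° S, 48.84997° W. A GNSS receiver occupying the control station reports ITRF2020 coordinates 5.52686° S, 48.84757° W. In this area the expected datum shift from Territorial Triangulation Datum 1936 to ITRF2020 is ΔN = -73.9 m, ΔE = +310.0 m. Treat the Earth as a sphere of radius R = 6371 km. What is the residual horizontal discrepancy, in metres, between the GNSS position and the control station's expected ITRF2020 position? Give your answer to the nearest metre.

46 m

Observed coordinate differences: Δφ = -0.00078°, Δλ = +0.00240°.
Converting to metres (1° lat = 111195 m, cos φ = 0.995352): observed ΔN = -86.7 m, observed ΔE = 265.6 m.
Subtracting the expected shift leaves a residual of -86.7 − (-73.9) = -12.8 m north and 265.6 − (310.0) = -44.4 m east.
Residual distance = √((-12.8)² + (-44.4)²) = 46.2 m.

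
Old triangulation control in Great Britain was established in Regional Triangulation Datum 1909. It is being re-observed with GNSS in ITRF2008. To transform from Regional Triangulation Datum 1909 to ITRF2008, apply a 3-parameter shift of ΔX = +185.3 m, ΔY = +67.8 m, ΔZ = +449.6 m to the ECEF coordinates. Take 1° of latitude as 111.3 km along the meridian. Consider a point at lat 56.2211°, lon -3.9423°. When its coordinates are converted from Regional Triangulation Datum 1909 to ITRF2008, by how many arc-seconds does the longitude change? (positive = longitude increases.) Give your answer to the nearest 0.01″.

Δλ = 4.68″

sin φ = 0.831189, cos φ = 0.555990, sin λ = -0.068752, cos λ = 0.997634.
East component: ΔE = −sin λ·ΔX + cos λ·ΔY = −(-0.068752)(185.3) + (0.997634)(67.8) = 80.38 m.
1° of latitude spans 111300 m; at latitude φ, 1° of longitude spans that × cos φ = 61881.6 m, so Δλ = 80.38 / 61881.6 × 3600 = 4.676″.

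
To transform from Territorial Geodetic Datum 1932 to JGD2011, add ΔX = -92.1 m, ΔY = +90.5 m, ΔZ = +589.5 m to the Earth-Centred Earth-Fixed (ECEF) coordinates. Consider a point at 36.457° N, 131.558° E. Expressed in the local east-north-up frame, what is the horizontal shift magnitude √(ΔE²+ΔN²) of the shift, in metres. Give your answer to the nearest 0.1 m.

The local east axis at (φ, λ) is (−sin λ, cos λ, 0), so ΔE = −sin(131.558°)·(-92.1) + cos(131.558°)·90.5 = 8.88 m.
The local north axis is (−sin φ cos λ, −sin φ sin λ, cos φ), giving ΔN = -36.305 − 40.240 + 474.137 = 397.59 m.
Horizontal magnitude = √(ΔE² + ΔN²) = √(8.88² + 397.59²) = 397.69 m.

397.7 m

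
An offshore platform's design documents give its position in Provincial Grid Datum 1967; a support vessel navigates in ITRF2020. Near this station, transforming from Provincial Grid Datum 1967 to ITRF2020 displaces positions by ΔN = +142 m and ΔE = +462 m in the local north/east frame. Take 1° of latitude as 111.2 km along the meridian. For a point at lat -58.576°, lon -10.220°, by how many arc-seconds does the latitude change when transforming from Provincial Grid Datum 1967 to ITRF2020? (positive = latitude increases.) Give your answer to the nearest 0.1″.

1° of latitude = 111.2 km, so Δφ = 142.0 / 111200 = 0.0012770° = 4.597″.

Δφ = 4.6″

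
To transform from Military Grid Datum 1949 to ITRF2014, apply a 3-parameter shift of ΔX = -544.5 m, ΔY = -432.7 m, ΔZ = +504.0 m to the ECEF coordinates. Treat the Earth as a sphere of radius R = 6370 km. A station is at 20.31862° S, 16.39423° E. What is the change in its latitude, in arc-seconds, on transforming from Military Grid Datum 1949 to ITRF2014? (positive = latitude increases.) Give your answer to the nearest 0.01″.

Δφ = 8.06″

sin φ = -0.347240, cos φ = 0.937776, sin λ = 0.282245, cos λ = 0.959342.
North component: ΔN = −sin φ cos λ·ΔX − sin φ sin λ·ΔY + cos φ·ΔZ = −(-0.347240)(0.959342)(-544.5) − (-0.347240)(0.282245)(-432.7) + (0.937776)(504.0) = 248.85 m.
1° of latitude spans πR/180 = 111177 m, so Δφ = 248.85 / 111177 × 3600 = 8.058″.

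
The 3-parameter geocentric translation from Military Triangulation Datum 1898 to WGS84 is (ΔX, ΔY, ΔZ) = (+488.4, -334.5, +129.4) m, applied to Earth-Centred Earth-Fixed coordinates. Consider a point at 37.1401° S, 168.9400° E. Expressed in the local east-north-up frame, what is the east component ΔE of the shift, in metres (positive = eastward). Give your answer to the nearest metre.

ΔE = 235 m

At φ = -37.1401°, λ = 168.9400°: sin φ = -0.603766, cos φ = 0.797162, sin λ = 0.191837, cos λ = -0.981427.
ΔE = −sin λ·ΔX + cos λ·ΔY = −(0.191837)·(488.4) + (-0.981427)·(-334.5) = 234.59 m.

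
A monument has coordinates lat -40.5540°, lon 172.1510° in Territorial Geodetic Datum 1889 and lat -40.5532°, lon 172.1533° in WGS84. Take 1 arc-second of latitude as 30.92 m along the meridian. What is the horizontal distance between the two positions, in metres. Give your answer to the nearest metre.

Δφ = -40.5532° − -40.5540° = +0.0008°; Δλ = 172.1533° − 172.1510° = +0.0023°.
1° of latitude = 3600 × 30.92 = 111312 m.
ΔN = Δφ × 111312 = 89.0 m; ΔE = Δλ × 111312 × cos(-40.5540°) = +0.0023 × 111312 × 0.759794 = 194.5 m.
Distance = √(ΔE² + ΔN²) = √(194.5² + 89.0²) = 213.9 m.

214 m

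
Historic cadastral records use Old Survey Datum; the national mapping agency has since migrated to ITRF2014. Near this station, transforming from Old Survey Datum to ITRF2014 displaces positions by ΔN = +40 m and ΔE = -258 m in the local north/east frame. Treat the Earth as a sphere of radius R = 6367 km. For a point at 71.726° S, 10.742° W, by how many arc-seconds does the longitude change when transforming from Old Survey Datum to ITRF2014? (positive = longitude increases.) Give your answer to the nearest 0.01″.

Δλ = -26.66″

At latitude -71.726°, cos φ = 0.313562.
One radian of longitude at latitude φ spans R cos φ, so Δλ = ΔE / (R cos φ) = -258.0 / (6367000 × 0.313562) = -1.2923e-04 rad = -26.656″.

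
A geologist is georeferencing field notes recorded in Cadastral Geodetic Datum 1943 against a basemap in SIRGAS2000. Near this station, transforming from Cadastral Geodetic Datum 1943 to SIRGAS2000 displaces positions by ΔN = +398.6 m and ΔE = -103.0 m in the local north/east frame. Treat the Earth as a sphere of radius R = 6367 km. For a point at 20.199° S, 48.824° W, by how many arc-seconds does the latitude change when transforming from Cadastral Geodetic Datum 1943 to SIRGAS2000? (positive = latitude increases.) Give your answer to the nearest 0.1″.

On a sphere of radius R, 1 rad of latitude = R, so Δφ = ΔN / R = 398.6 / 6367000 = 6.2604e-05 rad = 12.913″.

Δφ = 12.9″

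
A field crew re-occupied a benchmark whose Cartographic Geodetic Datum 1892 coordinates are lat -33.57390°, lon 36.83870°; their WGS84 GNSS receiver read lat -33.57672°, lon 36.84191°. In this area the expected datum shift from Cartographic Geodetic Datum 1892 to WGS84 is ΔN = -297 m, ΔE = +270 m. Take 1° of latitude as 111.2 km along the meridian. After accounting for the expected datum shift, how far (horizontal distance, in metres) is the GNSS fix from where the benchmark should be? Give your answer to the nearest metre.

Observed coordinate differences: Δφ = -0.00282°, Δλ = +0.00321°.
Converting to metres (1° lat = 111200 m, cos φ = 0.833173): observed ΔN = -313.6 m, observed ΔE = 297.4 m.
Subtracting the expected shift leaves a residual of -313.6 − (-297) = -16.6 m north and 297.4 − (270) = 27.4 m east.
Residual distance = √((-16.6)² + 27.4²) = 32.0 m.

32 m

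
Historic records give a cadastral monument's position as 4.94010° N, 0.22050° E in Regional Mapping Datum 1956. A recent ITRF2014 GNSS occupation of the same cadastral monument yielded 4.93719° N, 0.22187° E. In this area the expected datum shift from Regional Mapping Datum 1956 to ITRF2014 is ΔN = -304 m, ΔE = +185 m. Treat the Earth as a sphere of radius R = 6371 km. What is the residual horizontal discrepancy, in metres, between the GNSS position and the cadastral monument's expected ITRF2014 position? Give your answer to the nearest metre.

39 m

Observed coordinate differences: Δφ = -0.00291°, Δλ = +0.00137°.
Converting to metres (1° lat = 111195 m, cos φ = 0.996285): observed ΔN = -323.6 m, observed ΔE = 151.8 m.
Subtracting the expected shift leaves a residual of -323.6 − (-304) = -19.6 m north and 151.8 − (185) = -33.2 m east.
Residual distance = √((-19.6)² + (-33.2)²) = 38.6 m.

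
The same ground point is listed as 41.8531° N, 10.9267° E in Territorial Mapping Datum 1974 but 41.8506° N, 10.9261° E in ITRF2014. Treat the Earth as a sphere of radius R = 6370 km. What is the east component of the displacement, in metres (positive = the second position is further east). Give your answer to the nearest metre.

ΔE = -50 m

Δφ = 41.8506° − 41.8531° = -0.0025°; Δλ = 10.9261° − 10.9267° = -0.0006°.
1° along a meridian = πR/180 = 111177 m.
ΔN = Δφ × 111177 = -277.9 m; ΔE = Δλ × 111177 × cos(41.8531°) = -0.0006 × 111177 × 0.744858 = -49.7 m.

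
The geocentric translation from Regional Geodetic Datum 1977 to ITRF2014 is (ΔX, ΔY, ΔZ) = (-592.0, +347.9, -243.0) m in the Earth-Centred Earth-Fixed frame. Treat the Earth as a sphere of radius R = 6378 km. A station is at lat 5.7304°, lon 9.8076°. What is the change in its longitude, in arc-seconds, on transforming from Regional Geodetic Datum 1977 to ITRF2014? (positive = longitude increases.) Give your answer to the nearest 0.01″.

Δλ = 14.42″

sin φ = 0.099848, cos φ = 0.995003, sin λ = 0.170340, cos λ = 0.985385.
East component: ΔE = −sin λ·ΔX + cos λ·ΔY = −(0.170340)(-592.0) + (0.985385)(347.9) = 443.66 m.
1° of latitude spans πR/180 = 111317 m; at latitude φ, 1° of longitude spans that × cos φ = 110760.8 m, so Δλ = 443.66 / 110760.8 × 3600 = 14.420″.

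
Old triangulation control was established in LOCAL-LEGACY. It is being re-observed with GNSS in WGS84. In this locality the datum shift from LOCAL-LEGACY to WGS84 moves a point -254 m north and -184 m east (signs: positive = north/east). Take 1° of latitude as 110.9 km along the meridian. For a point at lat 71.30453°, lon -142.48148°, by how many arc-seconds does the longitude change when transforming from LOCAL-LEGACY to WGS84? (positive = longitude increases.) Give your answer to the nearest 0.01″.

At latitude 71.30453°, cos φ = 0.320538.
1° of longitude at this latitude = 110.9 × cos φ = 35.55 km, so Δλ = -184.0 / 35547.7 = -0.0051761° = -18.634″.

Δλ = -18.63″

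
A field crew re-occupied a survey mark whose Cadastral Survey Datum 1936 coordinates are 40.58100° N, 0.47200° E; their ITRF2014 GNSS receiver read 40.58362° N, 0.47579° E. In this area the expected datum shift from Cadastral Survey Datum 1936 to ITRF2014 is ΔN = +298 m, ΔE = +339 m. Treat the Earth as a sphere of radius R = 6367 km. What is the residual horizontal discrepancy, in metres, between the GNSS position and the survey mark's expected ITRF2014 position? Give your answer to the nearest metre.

Observed coordinate differences: Δφ = +0.00262°, Δλ = +0.00379°.
Converting to metres (1° lat = 111125 m, cos φ = 0.759487): observed ΔN = 291.1 m, observed ΔE = 319.9 m.
Subtracting the expected shift leaves a residual of 291.1 − (298) = -6.9 m north and 319.9 − (339) = -19.1 m east.
Residual distance = √((-6.9)² + (-19.1)²) = 20.3 m.

20 m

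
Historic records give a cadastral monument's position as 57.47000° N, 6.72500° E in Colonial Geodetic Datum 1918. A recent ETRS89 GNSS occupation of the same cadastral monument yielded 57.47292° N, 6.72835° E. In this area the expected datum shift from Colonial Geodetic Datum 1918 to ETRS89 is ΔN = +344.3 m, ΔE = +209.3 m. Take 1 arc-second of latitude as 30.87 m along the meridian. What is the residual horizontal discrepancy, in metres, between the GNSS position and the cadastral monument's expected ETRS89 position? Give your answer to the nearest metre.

Observed coordinate differences: Δφ = +0.00292°, Δλ = +0.00335°.
Converting to metres (1° lat = 111132 m, cos φ = 0.537741): observed ΔN = 324.5 m, observed ΔE = 200.2 m.
Subtracting the expected shift leaves a residual of 324.5 − (344.3) = -19.8 m north and 200.2 − (209.3) = -9.1 m east.
Residual distance = √((-19.8)² + (-9.1)²) = 21.8 m.

22 m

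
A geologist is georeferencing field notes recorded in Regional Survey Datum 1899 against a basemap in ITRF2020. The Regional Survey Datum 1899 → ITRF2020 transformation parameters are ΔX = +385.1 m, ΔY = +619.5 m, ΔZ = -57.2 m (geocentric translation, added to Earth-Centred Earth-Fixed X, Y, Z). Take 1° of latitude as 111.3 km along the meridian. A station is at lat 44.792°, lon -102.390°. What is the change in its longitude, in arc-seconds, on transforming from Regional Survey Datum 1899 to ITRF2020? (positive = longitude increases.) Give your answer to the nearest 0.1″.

sin φ = 0.704535, cos φ = 0.709669, sin λ = -0.976710, cos λ = -0.214565.
East component: ΔE = −sin λ·ΔX + cos λ·ΔY = −(-0.976710)(385.1) + (-0.214565)(619.5) = 243.21 m.
1° of latitude spans 111300 m; at latitude φ, 1° of longitude spans that × cos φ = 78986.2 m, so Δλ = 243.21 / 78986.2 × 3600 = 11.085″.

Δλ = 11.1″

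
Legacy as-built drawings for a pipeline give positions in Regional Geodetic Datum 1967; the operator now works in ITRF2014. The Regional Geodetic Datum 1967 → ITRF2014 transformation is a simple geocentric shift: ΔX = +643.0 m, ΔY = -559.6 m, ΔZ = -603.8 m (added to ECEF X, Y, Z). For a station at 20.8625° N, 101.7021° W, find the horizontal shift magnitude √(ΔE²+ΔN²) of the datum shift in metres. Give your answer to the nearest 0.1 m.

At φ = 20.8625°, λ = -101.7021°: sin φ = 0.356126, cos φ = 0.934438, sin λ = -0.979215, cos λ = -0.202823.
ΔE = −sin λ·ΔX + cos λ·ΔY = −(-0.979215)·(643.0) + (-0.202823)·(-559.6) = 743.14 m.
ΔN = −sin φ cos λ·ΔX − sin φ sin λ·ΔY + cos φ·ΔZ = −(0.356126)(-0.202823)(643.0) − (0.356126)(-0.979215)(-559.6) + (0.934438)(-603.8) = -712.92 m.
Horizontal magnitude = √(ΔE² + ΔN²) = √(743.14² + (-712.92)²) = 1029.81 m.

1029.8 m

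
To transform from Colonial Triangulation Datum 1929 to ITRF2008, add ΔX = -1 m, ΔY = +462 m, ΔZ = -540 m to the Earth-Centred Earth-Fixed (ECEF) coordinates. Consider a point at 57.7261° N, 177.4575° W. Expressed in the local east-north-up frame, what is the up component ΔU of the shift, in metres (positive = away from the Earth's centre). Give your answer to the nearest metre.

ΔU = -467 m

At φ = 57.7261°, λ = -177.4575°: sin φ = 0.845505, cos φ = 0.533967, sin λ = -0.044360, cos λ = -0.999016.
ΔU = cos φ cos λ·ΔX + cos φ sin λ·ΔY + sin φ·ΔZ = (0.533967)(-0.999016)(-1) + (0.533967)(-0.044360)(462) + (0.845505)(-540) = -466.98 m.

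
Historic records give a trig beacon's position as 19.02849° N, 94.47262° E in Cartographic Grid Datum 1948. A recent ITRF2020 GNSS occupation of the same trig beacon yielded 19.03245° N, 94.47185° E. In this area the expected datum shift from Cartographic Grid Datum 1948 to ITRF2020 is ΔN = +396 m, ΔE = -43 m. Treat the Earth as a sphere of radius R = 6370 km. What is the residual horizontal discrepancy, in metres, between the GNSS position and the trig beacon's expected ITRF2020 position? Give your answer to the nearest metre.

Observed coordinate differences: Δφ = +0.00396°, Δλ = -0.00077°.
Converting to metres (1° lat = 111177 m, cos φ = 0.945357): observed ΔN = 440.3 m, observed ΔE = -80.9 m.
Subtracting the expected shift leaves a residual of 440.3 − (396) = 44.3 m north and -80.9 − (-43) = -37.9 m east.
Residual distance = √(44.3² + (-37.9)²) = 58.3 m.

58 m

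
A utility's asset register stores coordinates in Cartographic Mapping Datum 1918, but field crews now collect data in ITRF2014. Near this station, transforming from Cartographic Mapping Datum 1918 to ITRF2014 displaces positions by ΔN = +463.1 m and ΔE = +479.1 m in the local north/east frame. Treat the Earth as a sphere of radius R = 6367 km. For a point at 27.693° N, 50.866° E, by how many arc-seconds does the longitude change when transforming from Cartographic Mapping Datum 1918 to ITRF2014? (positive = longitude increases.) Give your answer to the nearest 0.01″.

At latitude 27.693°, cos φ = 0.885450.
One radian of longitude at latitude φ spans R cos φ, so Δλ = ΔE / (R cos φ) = 479.1 / (6367000 × 0.885450) = 8.4982e-05 rad = 17.529″.

Δλ = 17.53″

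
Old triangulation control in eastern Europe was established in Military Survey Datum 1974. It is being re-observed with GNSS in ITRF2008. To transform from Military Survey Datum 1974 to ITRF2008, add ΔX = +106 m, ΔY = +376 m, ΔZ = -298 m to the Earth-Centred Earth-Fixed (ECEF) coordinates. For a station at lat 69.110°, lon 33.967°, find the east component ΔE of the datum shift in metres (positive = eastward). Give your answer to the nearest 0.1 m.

The local east axis at (φ, λ) is (−sin λ, cos λ, 0), so ΔE = −sin(33.967°)·106 + cos(33.967°)·376 = 252.62 m.

ΔE = 252.6 m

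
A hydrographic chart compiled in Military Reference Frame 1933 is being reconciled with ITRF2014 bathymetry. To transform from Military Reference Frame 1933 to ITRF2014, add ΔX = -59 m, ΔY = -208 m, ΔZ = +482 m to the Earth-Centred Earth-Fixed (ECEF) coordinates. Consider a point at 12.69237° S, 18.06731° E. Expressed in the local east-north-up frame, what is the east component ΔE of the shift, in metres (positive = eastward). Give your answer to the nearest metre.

ΔE = -179 m

The local east axis at (φ, λ) is (−sin λ, cos λ, 0), so ΔE = −sin(18.06731°)·(-59) + cos(18.06731°)·(-208) = -179.45 m.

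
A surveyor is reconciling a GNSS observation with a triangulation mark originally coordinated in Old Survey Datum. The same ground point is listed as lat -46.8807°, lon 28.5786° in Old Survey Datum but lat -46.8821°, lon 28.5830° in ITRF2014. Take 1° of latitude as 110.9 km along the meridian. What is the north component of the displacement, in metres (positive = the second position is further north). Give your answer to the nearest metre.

ΔN = -155 m

Δφ = -46.8821° − -46.8807° = -0.0014°; Δλ = 28.5830° − 28.5786° = +0.0044°.
ΔN = Δφ × 110900 = -155.3 m; ΔE = Δλ × 110900 × cos(-46.8807°) = +0.0044 × 110900 × 0.683520 = 333.5 m.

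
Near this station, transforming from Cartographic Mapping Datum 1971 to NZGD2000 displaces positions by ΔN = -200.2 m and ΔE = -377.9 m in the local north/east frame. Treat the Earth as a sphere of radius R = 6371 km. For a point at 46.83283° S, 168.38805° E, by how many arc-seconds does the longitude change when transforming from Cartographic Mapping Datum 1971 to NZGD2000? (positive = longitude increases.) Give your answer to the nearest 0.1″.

At latitude -46.83283°, cos φ = 0.684129.
One radian of longitude at latitude φ spans R cos φ, so Δλ = ΔE / (R cos φ) = -377.9 / (6371000 × 0.684129) = -8.6702e-05 rad = -17.884″.

Δλ = -17.9″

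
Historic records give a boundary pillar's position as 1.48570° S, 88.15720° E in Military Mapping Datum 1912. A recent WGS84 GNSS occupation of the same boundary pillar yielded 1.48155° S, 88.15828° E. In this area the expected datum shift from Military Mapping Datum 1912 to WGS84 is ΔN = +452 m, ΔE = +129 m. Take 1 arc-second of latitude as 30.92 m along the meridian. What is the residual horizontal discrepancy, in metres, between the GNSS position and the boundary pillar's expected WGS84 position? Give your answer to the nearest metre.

Observed coordinate differences: Δφ = +0.00415°, Δλ = +0.00108°.
Converting to metres (1° lat = 111312 m, cos φ = 0.999664): observed ΔN = 461.9 m, observed ΔE = 120.2 m.
Subtracting the expected shift leaves a residual of 461.9 − (452) = 9.9 m north and 120.2 − (129) = -8.8 m east.
Residual distance = √(9.9² + (-8.8)²) = 13.3 m.

13 m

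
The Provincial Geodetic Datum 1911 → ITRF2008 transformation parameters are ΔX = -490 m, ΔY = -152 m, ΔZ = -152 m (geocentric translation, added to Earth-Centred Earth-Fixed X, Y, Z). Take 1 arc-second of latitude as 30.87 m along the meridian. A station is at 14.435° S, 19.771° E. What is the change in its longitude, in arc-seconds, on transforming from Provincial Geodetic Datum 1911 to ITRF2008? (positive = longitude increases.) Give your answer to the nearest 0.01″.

Δλ = 0.76″

sin φ = -0.249282, cos φ = 0.968431, sin λ = 0.338262, cos λ = 0.941052.
East component: ΔE = −sin λ·ΔX + cos λ·ΔY = −(0.338262)(-490) + (0.941052)(-152) = 22.71 m.
1° of latitude spans 3600 × 30.87 = 111132 m; at latitude φ, 1° of longitude spans that × cos φ = 107623.7 m, so Δλ = 22.71 / 107623.7 × 3600 = 0.760″.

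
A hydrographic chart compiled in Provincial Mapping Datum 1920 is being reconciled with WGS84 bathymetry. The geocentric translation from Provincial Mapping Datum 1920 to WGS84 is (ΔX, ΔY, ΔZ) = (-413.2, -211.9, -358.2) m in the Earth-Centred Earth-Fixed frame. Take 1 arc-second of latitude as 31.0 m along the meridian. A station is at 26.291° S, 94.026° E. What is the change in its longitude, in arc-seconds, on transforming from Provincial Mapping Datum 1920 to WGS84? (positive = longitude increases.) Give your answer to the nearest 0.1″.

Δλ = 15.4″

sin φ = -0.442930, cos φ = 0.896556, sin λ = 0.997532, cos λ = -0.070209.
East component: ΔE = −sin λ·ΔX + cos λ·ΔY = −(0.997532)(-413.2) + (-0.070209)(-211.9) = 427.06 m.
1° of latitude spans 3600 × 31.00 = 111600 m; at latitude φ, 1° of longitude spans that × cos φ = 100055.7 m, so Δλ = 427.06 / 100055.7 × 3600 = 15.366″.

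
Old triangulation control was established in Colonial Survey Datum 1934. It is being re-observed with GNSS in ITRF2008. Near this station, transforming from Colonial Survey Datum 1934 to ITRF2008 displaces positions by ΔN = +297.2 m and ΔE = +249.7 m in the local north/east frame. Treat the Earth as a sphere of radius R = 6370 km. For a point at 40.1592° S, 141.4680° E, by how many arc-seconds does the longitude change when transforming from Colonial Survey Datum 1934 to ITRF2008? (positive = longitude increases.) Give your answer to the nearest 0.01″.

Δλ = 10.58″

At latitude -40.1592°, cos φ = 0.764255.
One radian of longitude at latitude φ spans R cos φ, so Δλ = ΔE / (R cos φ) = 249.7 / (6370000 × 0.764255) = 5.1291e-05 rad = 10.580″.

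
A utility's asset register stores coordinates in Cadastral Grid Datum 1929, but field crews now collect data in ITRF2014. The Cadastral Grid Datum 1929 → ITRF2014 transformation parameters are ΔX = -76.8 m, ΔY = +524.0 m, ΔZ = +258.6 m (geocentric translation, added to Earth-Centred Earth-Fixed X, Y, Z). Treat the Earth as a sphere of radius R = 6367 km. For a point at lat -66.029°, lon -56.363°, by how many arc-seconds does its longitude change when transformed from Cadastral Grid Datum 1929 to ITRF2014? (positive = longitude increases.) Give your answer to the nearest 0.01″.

Δλ = 18.05″

sin φ = -0.913751, cos φ = 0.406274, sin λ = -0.832564, cos λ = 0.553929.
East component: ΔE = −sin λ·ΔX + cos λ·ΔY = −(-0.832564)(-76.8) + (0.553929)(524.0) = 226.32 m.
1° of latitude spans πR/180 = 111125 m; at latitude φ, 1° of longitude spans that × cos φ = 45147.3 m, so Δλ = 226.32 / 45147.3 × 3600 = 18.046″.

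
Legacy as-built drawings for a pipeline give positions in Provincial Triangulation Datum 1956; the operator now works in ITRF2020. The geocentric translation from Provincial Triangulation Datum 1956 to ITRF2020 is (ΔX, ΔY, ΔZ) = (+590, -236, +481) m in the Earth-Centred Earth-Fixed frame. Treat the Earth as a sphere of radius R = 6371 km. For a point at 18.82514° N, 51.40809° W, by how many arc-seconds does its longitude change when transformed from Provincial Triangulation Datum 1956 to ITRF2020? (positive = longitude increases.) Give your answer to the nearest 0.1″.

Δλ = 10.7″

sin φ = 0.322681, cos φ = 0.946508, sin λ = -0.781609, cos λ = 0.623769.
East component: ΔE = −sin λ·ΔX + cos λ·ΔY = −(-0.781609)(590) + (0.623769)(-236) = 313.94 m.
1° of latitude spans πR/180 = 111195 m; at latitude φ, 1° of longitude spans that × cos φ = 105246.9 m, so Δλ = 313.94 / 105246.9 × 3600 = 10.738″.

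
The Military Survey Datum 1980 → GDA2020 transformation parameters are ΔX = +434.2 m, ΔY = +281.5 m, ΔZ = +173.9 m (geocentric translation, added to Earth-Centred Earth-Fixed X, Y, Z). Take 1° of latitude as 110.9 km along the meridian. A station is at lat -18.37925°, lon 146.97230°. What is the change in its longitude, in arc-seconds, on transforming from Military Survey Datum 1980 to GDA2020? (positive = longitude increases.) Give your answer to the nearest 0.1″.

sin φ = -0.315305, cos φ = 0.948990, sin λ = 0.545044, cos λ = -0.838407.
East component: ΔE = −sin λ·ΔX + cos λ·ΔY = −(0.545044)(434.2) + (-0.838407)(281.5) = -472.67 m.
1° of latitude spans 110900 m; at latitude φ, 1° of longitude spans that × cos φ = 105243.0 m, so Δλ = -472.67 / 105243.0 × 3600 = -16.168″.

Δλ = -16.2″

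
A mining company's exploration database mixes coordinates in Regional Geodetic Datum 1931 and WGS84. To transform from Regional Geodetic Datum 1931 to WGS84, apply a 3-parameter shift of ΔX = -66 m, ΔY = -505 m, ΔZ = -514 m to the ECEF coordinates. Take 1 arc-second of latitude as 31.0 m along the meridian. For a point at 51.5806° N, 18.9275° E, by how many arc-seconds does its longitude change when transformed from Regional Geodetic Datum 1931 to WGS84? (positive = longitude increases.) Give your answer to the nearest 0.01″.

Δλ = -23.69″

sin φ = 0.783483, cos φ = 0.621413, sin λ = 0.324371, cos λ = 0.945930.
East component: ΔE = −sin λ·ΔX + cos λ·ΔY = −(0.324371)(-66) + (0.945930)(-505) = -456.29 m.
1° of latitude spans 3600 × 31.00 = 111600 m; at latitude φ, 1° of longitude spans that × cos φ = 69349.7 m, so Δλ = -456.29 / 69349.7 × 3600 = -23.686″.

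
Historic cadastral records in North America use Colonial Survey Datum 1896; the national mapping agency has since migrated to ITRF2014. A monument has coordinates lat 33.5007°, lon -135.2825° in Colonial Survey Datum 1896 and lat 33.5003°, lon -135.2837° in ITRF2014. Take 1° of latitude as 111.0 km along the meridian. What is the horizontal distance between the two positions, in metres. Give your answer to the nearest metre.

120 m

Δφ = 33.5003° − 33.5007° = -0.0004°; Δλ = -135.2837° − -135.2825° = -0.0012°.
ΔN = Δφ × 111000 = -44.4 m; ΔE = Δλ × 111000 × cos(33.5007°) = -0.0012 × 111000 × 0.833879 = -111.1 m.
Distance = √(ΔE² + ΔN²) = √((-111.1)² + (-44.4)²) = 119.6 m.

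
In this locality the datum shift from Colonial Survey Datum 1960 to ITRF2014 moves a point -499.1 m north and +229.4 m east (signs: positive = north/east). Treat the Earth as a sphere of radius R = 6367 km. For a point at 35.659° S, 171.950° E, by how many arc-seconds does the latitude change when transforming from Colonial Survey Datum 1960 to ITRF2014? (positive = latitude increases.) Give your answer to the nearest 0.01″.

Δφ = -16.17″

On a sphere of radius R, 1 rad of latitude = R, so Δφ = ΔN / R = -499.1 / 6367000 = -7.8389e-05 rad = -16.169″.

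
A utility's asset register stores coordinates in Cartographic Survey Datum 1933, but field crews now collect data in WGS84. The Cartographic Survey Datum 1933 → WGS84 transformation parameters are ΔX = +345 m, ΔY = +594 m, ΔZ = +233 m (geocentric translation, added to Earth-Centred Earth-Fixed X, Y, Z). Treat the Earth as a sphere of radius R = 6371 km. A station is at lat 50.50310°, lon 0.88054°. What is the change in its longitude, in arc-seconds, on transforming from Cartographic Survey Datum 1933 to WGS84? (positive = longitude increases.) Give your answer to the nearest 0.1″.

Δλ = 30.0″

sin φ = 0.771659, cos φ = 0.636036, sin λ = 0.015368, cos λ = 0.999882.
East component: ΔE = −sin λ·ΔX + cos λ·ΔY = −(0.015368)(345) + (0.999882)(594) = 588.63 m.
1° of latitude spans πR/180 = 111195 m; at latitude φ, 1° of longitude spans that × cos φ = 70724.0 m, so Δλ = 588.63 / 70724.0 × 3600 = 29.962″.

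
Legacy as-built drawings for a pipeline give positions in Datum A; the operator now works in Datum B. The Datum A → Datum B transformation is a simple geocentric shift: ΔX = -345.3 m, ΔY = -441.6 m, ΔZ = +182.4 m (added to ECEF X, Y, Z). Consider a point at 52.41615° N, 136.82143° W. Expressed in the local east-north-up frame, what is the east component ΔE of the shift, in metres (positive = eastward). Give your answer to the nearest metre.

The local east axis at (φ, λ) is (−sin λ, cos λ, 0), so ΔE = −sin(-136.82143°)·(-345.3) + cos(-136.82143°)·(-441.6) = 85.75 m.

ΔE = 86 m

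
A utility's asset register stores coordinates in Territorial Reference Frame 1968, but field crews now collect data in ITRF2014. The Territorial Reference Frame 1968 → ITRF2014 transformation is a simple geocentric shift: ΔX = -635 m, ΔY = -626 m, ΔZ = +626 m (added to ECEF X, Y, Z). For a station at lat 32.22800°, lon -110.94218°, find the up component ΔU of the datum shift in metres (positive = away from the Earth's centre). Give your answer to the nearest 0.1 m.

ΔU = 1020.4 m

The local up (radial) axis is (cos φ cos λ, cos φ sin λ, sin φ), giving ΔU = 191.997 + 494.572 + 333.839 = 1020.41 m.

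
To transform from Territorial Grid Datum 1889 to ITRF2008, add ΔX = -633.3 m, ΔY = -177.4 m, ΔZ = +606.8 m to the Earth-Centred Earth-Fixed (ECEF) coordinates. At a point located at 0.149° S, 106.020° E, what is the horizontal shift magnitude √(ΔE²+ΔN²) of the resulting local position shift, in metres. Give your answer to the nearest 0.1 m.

The local east axis at (φ, λ) is (−sin λ, cos λ, 0), so ΔE = −sin(106.020°)·(-633.3) + cos(106.020°)·(-177.4) = 657.66 m.
The local north axis is (−sin φ cos λ, −sin φ sin λ, cos φ), giving ΔN = 0.455 − 0.443 + 606.798 = 606.81 m.
Horizontal magnitude = √(ΔE² + ΔN²) = √(657.66² + 606.81²) = 894.84 m.

894.8 m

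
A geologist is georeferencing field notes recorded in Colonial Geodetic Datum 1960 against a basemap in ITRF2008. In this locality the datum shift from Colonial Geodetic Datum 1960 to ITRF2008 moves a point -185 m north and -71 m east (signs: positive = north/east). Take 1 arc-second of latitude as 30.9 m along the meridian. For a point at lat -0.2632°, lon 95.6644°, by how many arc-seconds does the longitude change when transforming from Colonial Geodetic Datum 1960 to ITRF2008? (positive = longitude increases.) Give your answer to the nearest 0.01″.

At latitude -0.2632°, cos φ = 0.999989.
1″ of longitude at this latitude = 30.90 × cos φ = 30.8997 m, so Δλ = -71.0 / 30.8997 = -2.298″.

Δλ = -2.30″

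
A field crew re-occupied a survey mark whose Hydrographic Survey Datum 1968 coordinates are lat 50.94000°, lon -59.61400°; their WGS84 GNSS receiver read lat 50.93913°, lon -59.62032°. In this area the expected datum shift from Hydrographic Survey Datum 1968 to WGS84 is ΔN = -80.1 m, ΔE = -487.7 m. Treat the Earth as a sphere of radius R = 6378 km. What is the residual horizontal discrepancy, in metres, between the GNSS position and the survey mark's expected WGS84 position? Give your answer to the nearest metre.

47 m

Observed coordinate differences: Δφ = -0.00087°, Δλ = -0.00632°.
Converting to metres (1° lat = 111317 m, cos φ = 0.630134): observed ΔN = -96.8 m, observed ΔE = -443.3 m.
Subtracting the expected shift leaves a residual of -96.8 − (-80.1) = -16.7 m north and -443.3 − (-487.7) = 44.4 m east.
Residual distance = √((-16.7)² + 44.4²) = 47.4 m.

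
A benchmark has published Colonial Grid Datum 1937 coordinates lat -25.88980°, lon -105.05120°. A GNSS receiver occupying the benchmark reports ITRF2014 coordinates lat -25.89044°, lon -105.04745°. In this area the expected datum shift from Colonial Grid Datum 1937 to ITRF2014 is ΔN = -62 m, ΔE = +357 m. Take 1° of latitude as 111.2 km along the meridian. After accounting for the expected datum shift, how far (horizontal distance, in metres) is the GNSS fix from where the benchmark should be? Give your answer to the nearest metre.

20 m

Observed coordinate differences: Δφ = -0.00064°, Δλ = +0.00375°.
Converting to metres (1° lat = 111200 m, cos φ = 0.899636): observed ΔN = -71.2 m, observed ΔE = 375.1 m.
Subtracting the expected shift leaves a residual of -71.2 − (-62) = -9.2 m north and 375.1 − (357) = 18.1 m east.
Residual distance = √((-9.2)² + 18.1²) = 20.3 m.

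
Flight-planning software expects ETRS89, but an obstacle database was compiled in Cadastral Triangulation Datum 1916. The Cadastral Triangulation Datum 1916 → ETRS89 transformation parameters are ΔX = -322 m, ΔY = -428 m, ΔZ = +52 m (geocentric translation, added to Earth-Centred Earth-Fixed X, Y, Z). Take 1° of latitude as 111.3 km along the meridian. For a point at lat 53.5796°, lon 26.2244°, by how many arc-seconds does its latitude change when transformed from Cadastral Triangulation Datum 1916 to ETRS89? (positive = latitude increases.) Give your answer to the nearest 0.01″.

sin φ = 0.804682, cos φ = 0.593705, sin λ = 0.441888, cos λ = 0.897070.
North component: ΔN = −sin φ cos λ·ΔX − sin φ sin λ·ΔY + cos φ·ΔZ = −(0.804682)(0.897070)(-322) − (0.804682)(0.441888)(-428) + (0.593705)(52) = 415.50 m.
1° of latitude spans 111300 m, so Δφ = 415.50 / 111300 × 3600 = 13.439″.

Δφ = 13.44″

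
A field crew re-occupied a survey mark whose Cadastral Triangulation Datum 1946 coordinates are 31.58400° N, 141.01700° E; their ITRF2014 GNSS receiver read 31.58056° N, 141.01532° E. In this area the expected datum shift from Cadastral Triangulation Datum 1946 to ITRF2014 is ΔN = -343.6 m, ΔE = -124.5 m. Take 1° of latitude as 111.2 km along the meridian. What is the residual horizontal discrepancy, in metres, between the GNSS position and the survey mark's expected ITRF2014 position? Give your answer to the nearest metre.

52 m

Observed coordinate differences: Δφ = -0.00344°, Δλ = -0.00168°.
Converting to metres (1° lat = 111200 m, cos φ = 0.851873): observed ΔN = -382.5 m, observed ΔE = -159.1 m.
Subtracting the expected shift leaves a residual of -382.5 − (-343.6) = -38.9 m north and -159.1 − (-124.5) = -34.6 m east.
Residual distance = √((-38.9)² + (-34.6)²) = 52.1 m.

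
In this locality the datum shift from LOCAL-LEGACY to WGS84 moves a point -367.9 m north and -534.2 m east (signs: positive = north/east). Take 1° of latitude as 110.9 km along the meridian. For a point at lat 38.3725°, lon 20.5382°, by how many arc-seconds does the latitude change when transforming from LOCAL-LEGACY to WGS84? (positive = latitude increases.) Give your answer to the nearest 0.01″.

1° of latitude = 110.9 km, so Δφ = -367.9 / 110900 = -0.0033174° = -11.943″.

Δφ = -11.94″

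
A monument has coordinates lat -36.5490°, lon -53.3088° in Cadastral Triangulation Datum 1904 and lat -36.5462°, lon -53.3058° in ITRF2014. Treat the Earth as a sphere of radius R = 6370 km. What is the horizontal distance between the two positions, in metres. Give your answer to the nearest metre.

Δφ = -36.5462° − -36.5490° = +0.0028°; Δλ = -53.3058° − -53.3088° = +0.0030°.
1° along a meridian = πR/180 = 111177 m.
ΔN = Δφ × 111177 = 311.3 m; ΔE = Δλ × 111177 × cos(-36.5490°) = +0.0030 × 111177 × 0.803348 = 267.9 m.
Distance = √(ΔE² + ΔN²) = √(267.9² + 311.3²) = 410.7 m.

411 m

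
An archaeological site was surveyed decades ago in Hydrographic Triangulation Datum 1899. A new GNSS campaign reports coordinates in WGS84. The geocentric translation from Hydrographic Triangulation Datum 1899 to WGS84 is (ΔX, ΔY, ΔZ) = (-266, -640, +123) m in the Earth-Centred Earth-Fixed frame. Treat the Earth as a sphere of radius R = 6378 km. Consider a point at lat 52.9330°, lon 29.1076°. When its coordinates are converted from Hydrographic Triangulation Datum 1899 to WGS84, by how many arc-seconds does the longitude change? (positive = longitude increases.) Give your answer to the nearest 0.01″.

sin φ = 0.797931, cos φ = 0.602749, sin λ = 0.486451, cos λ = 0.873708.
East component: ΔE = −sin λ·ΔX + cos λ·ΔY = −(0.486451)(-266) + (0.873708)(-640) = -429.78 m.
1° of latitude spans πR/180 = 111317 m; at latitude φ, 1° of longitude spans that × cos φ = 67096.2 m, so Δλ = -429.78 / 67096.2 × 3600 = -23.059″.

Δλ = -23.06″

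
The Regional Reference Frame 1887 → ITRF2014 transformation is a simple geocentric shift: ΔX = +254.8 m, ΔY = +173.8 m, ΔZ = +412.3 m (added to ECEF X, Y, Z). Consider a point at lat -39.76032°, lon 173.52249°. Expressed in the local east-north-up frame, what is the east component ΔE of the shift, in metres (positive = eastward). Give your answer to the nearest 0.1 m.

ΔE = -201.4 m

At φ = -39.76032°, λ = 173.52249°: sin φ = -0.639577, cos φ = 0.768727, sin λ = 0.112813, cos λ = -0.993616.
ΔE = −sin λ·ΔX + cos λ·ΔY = −(0.112813)·(254.8) + (-0.993616)·(173.8) = -201.44 m.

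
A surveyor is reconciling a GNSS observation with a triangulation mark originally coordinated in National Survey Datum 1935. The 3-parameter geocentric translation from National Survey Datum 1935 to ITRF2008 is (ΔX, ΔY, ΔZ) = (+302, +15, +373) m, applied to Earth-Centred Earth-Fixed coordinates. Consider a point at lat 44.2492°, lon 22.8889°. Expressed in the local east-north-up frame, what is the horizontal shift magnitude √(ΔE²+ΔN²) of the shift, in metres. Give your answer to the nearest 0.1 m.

The local east axis at (φ, λ) is (−sin λ, cos λ, 0), so ΔE = −sin(22.8889°)·302 + cos(22.8889°)·15 = -103.64 m.
The local north axis is (−sin φ cos λ, −sin φ sin λ, cos φ), giving ΔN = -194.137 − 4.071 + 267.184 = 68.98 m.
Horizontal magnitude = √(ΔE² + ΔN²) = √((-103.64)² + 68.98²) = 124.50 m.

124.5 m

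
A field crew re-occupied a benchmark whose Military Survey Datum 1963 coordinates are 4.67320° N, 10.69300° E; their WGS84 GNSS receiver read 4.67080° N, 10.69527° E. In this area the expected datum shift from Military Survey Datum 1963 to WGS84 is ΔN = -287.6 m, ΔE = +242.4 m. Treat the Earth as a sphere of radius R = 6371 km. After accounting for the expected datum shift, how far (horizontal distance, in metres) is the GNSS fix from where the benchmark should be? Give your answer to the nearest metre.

23 m

Observed coordinate differences: Δφ = -0.00240°, Δλ = +0.00227°.
Converting to metres (1° lat = 111195 m, cos φ = 0.996676): observed ΔN = -266.9 m, observed ΔE = 251.6 m.
Subtracting the expected shift leaves a residual of -266.9 − (-287.6) = 20.7 m north and 251.6 − (242.4) = 9.2 m east.
Residual distance = √(20.7² + 9.2²) = 22.7 m.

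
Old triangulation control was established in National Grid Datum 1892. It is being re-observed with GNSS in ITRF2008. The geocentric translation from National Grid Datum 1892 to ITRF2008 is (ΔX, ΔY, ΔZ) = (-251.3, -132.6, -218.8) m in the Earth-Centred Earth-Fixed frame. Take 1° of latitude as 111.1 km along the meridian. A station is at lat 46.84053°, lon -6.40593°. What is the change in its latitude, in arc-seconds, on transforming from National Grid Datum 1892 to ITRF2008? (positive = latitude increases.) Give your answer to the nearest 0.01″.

Δφ = 0.70″

sin φ = 0.729453, cos φ = 0.684031, sin λ = -0.111572, cos λ = 0.993756.
North component: ΔN = −sin φ cos λ·ΔX − sin φ sin λ·ΔY + cos φ·ΔZ = −(0.729453)(0.993756)(-251.3) − (0.729453)(-0.111572)(-132.6) + (0.684031)(-218.8) = 21.71 m.
1° of latitude spans 111100 m, so Δφ = 21.71 / 111100 × 3600 = 0.703″.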